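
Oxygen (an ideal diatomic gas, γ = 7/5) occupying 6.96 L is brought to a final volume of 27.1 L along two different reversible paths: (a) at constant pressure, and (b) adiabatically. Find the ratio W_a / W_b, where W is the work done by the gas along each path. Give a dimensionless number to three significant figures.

W_a / W_b ≈ 2.76

Path (a) isobaric: W = P₁(V₂ − V₁) → W_a/(P₁V₁) = 2.894.
Path (b) adiabatic: W = P₁V₁(1 − (V₁/V₂)^(γ−1))/(γ−1) → W_b/(P₁V₁) = 1.049.
W_a / W_b = 2.894 / 1.049 = 2.76.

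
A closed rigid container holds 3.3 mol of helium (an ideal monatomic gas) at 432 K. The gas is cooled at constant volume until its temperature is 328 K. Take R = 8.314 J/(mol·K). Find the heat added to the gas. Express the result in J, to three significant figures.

Constant volume ⇒ W = 0, so Q = ΔU = nCᵥΔT with Cᵥ = 3R/2 = 12.47 J/(mol·K).
ΔU = (3.3)(12.47)(328 − 432) = -4280 J.

Q ≈ -4280 J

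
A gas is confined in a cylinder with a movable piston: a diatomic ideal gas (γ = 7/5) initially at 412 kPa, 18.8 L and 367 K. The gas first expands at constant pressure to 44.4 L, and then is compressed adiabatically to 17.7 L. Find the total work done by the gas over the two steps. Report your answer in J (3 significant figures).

Step 1 (isobaric): W = PΔV = (412 kPa)(44.4 − 18.8 L) = 10547 J.
After step 1: P = 412 kPa, V = 44.4 L, T = 866.7 K.
Step 2 (adiabatic): W = (P₁V₁ − P₂V₂)/(γ−1) = (18293 − 26427)/0.4 = -20335 J.
W_total = 10547 − 20335 = -9788 J.

W_total ≈ -9790 J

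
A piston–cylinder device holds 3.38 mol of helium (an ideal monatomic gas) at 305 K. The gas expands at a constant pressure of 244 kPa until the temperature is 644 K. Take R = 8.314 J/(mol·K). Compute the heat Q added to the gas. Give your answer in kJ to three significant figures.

Isobaric: W = nRΔT = (3.38)(8.314)(339) = 9526 J.
ΔU = nCᵥΔT with Cᵥ = 3R/2: ΔU = (3.38)(12.47)(339) = 14290 J.
Q = ΔU + W = 14290 + 9526 = 23816 J.

Q ≈ 23.8 kJ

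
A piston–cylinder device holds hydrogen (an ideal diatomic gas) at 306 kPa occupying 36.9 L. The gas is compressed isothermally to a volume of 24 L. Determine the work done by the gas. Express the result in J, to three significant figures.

W ≈ -4860 J

Isothermal: W = nRT ln(V₂/V₁) = P₁V₁ ln(V₂/V₁).
P₁V₁ = (306 kPa)(36.9 L) = 11291 J.
W = 11291 × ln(24/36.9) = 11291 × -0.4302
W_by_gas = -4857 J.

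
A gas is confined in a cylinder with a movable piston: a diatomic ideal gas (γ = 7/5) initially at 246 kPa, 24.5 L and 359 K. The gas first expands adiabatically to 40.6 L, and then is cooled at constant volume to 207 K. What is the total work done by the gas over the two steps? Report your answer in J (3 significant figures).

Step 1 (adiabatic): W = (P₁V₁ − P₂V₂)/(γ−1) = (6027 − 4924)/0.4 = 2756 J.
Step 2 (isochoric): W = 0 (constant volume).
W_total = 2756 + 0 = 2756 J.

W_total ≈ 2760 J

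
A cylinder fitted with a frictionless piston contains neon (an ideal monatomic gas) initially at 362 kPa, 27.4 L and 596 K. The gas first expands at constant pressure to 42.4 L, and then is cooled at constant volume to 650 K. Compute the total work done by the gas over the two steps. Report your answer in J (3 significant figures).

Step 1 (isobaric): W = PΔV = (362 kPa)(42.4 − 27.4 L) = 5430 J.
Step 2 (isochoric): W = 0 (constant volume).
W_total = 5430 + 0 = 5430 J.

W_total ≈ 5430 J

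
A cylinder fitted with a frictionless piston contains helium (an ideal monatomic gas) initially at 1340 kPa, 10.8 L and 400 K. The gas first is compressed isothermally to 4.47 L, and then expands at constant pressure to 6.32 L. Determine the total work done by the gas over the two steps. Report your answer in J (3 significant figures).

Step 1 (isothermal): W = P₁V₁ ln(V₂/V₁) = (14472) ln(4.47/10.8) = -12767 J.
After step 1: P = 3238 kPa, V = 4.47 L, T = 400 K.
Step 2 (isobaric): W = PΔV = (3238 kPa)(6.32 − 4.47 L) = 5990 J.
W_total = -12767 + 5990 = -6777 J.

W_total ≈ -6780 J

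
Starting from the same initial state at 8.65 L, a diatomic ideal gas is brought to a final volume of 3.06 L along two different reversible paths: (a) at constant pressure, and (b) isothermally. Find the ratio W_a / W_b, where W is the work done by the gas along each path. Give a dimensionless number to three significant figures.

Path (a) isobaric: W = P₁(V₂ − V₁) → W_a/(P₁V₁) = -0.6462.
Path (b) isothermal: W = P₁V₁ ln(V₂/V₁) → W_b/(P₁V₁) = -1.039.
W_a / W_b = -0.6462 / -1.039 = 0.6219.

W_a / W_b ≈ 0.622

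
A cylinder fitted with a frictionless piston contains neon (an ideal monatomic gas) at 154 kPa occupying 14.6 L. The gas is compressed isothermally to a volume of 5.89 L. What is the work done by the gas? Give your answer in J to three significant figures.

Isothermal: W = nRT ln(V₂/V₁) = P₁V₁ ln(V₂/V₁).
P₁V₁ = (154 kPa)(14.6 L) = 2248 J.
W = 2248 × ln(5.89/14.6) = 2248 × -0.9078
W_by_gas = -2041 J.

W ≈ -2040 J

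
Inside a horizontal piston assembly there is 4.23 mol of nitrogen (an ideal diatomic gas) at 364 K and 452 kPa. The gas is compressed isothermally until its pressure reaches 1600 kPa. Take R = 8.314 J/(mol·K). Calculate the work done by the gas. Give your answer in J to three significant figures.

W ≈ -16200 J

Isothermal process: W = nRT ln(V₂/V₁) = nRT ln(P₁/P₂).
W = (4.23)(8.314)(364) × ln(452/1600)
  = 12801 × ln(0.2825) = 12801 × -1.264
W_by_gas = -16182 J.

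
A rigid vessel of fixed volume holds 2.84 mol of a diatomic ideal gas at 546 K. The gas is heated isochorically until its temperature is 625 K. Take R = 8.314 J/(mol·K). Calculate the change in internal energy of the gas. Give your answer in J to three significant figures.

ΔU ≈ 4660 J

Constant volume ⇒ W = 0, so Q = ΔU = nCᵥΔT with Cᵥ = 5R/2 = 20.79 J/(mol·K).
ΔU = (2.84)(20.79)(625 − 546) = 4663 J.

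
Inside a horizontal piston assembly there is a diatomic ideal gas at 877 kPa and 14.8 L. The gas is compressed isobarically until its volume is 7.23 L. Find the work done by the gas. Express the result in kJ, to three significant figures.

Isobaric: W = P ΔV.
W = (877 kPa)(7.23 − 14.8 L) = (877)(-7.57) = -6639 J.

W ≈ -6.64 kJ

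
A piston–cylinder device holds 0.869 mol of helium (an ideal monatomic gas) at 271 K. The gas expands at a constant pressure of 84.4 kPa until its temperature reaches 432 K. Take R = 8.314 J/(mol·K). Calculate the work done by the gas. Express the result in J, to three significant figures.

W ≈ 1160 J

Isobaric: W = P ΔV = nR ΔT.
W = (0.869)(8.314)(432 − 271) = 1163 J.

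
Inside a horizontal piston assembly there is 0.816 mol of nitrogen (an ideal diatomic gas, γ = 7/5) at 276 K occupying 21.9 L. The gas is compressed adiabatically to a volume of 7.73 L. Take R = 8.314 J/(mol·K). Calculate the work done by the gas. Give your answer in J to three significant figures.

Adiabatic: TV^(γ−1) = const with γ = 7/5.
T₂ = T₁ (V₁/V₂)^(γ−1) = 276 × (21.9/7.73)^0.4 = 276 × 1.517 = 418.6 K.
W_by = nCᵥ(T₁ − T₂) = (0.816)(20.79)(276 − 418.6) = -2419 J.

W ≈ -2420 J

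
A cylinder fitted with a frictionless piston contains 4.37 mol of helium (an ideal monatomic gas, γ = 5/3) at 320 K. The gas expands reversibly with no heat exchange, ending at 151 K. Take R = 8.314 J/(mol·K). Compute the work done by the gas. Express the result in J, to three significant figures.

W ≈ 9210 J

Adiabatic ⇒ Q = 0, so W_by = −ΔU = nCᵥ(T₁ − T₂).
Cᵥ = 3R/2 = 12.47 J/(mol·K).
W = (4.37)(12.47)(320 − 151) = 9210 J.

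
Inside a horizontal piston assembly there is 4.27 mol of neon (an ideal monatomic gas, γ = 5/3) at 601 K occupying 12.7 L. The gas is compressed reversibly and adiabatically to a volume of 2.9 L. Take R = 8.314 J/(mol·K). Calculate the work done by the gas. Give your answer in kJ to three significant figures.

W ≈ -53.7 kJ

Adiabatic: TV^(γ−1) = const with γ = 5/3.
T₂ = T₁ (V₁/V₂)^(γ−1) = 601 × (12.7/2.9)^0.667 = 601 × 2.677 = 1609 K.
W_by = nCᵥ(T₁ − T₂) = (4.27)(12.47)(601 − 1609) = -53662 J.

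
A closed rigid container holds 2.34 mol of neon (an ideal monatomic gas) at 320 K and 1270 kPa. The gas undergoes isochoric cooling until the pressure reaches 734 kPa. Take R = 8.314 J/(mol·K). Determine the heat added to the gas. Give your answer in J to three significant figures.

Constant volume ⇒ W = 0, so Q = ΔU = nCᵥΔT with Cᵥ = 3R/2 = 12.47 J/(mol·K).
At constant V, T₂/T₁ = P₂/P₁ ⇒ ΔT = T₁(P₂/P₁ − 1) = 320·(734/1270 − 1) = -135.1 K.
ΔU = (2.34)(12.47)(-135.1) = -3941 J.

Q ≈ -3940 J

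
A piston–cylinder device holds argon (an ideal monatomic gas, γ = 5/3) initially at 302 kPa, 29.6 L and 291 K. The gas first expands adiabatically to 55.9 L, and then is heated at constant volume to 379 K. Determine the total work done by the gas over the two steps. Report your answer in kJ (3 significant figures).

Step 1 (adiabatic): W = (P₁V₁ − P₂V₂)/(γ−1) = (8939 − 5851)/0.667 = 4633 J.
Step 2 (isochoric): W = 0 (constant volume).
W_total = 4633 + 0 = 4633 J.

W_total ≈ 4.63 kJ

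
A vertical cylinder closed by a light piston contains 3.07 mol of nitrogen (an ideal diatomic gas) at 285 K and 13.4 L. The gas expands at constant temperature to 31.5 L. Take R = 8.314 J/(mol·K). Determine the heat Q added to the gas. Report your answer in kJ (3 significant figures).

Isothermal ⇒ ΔU = 0, so Q = W = nRT ln(V₂/V₁).
Q = (3.07)(8.314)(285) ln(31.5/13.4) = 7274 × 0.8547 = 6218 J.

Q ≈ 6.22 kJ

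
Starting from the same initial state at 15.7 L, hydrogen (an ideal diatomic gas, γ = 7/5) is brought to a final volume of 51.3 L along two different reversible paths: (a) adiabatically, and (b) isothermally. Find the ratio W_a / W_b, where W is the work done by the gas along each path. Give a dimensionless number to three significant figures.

Path (a) adiabatic: W = P₁V₁(1 − (V₁/V₂)^(γ−1))/(γ−1) → W_a/(P₁V₁) = 0.9431.
Path (b) isothermal: W = P₁V₁ ln(V₂/V₁) → W_b/(P₁V₁) = 1.184.
W_a / W_b = 0.9431 / 1.184 = 0.7965.

W_a / W_b ≈ 0.797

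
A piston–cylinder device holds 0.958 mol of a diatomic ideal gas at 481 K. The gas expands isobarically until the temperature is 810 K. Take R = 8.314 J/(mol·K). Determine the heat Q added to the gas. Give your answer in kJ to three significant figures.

Isobaric: W = nRΔT = (0.958)(8.314)(329) = 2620 J.
ΔU = nCᵥΔT with Cᵥ = 5R/2: ΔU = (0.958)(20.79)(329) = 6551 J.
Q = ΔU + W = 6551 + 2620 = 9171 J.

Q ≈ 9.17 kJ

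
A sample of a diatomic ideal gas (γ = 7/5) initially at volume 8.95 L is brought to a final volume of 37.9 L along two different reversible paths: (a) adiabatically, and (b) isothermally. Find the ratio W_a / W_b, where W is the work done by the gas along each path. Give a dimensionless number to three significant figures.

Path (a) adiabatic: W = P₁V₁(1 − (V₁/V₂)^(γ−1))/(γ−1) → W_a/(P₁V₁) = 1.096.
Path (b) isothermal: W = P₁V₁ ln(V₂/V₁) → W_b/(P₁V₁) = 1.443.
W_a / W_b = 1.096 / 1.443 = 0.7597.

W_a / W_b ≈ 0.760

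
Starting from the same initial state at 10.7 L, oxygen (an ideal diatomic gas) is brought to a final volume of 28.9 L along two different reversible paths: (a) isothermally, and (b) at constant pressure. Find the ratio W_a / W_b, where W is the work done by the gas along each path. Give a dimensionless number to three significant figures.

Path (a) isothermal: W = P₁V₁ ln(V₂/V₁) → W_a/(P₁V₁) = 0.9936.
Path (b) isobaric: W = P₁(V₂ − V₁) → W_b/(P₁V₁) = 1.701.
W_a / W_b = 0.9936 / 1.701 = 0.5841.

W_a / W_b ≈ 0.584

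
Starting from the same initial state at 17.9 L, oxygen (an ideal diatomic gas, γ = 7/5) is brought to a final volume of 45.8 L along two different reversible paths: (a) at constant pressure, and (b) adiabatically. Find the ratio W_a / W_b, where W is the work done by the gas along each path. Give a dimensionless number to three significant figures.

Path (a) isobaric: W = P₁(V₂ − V₁) → W_a/(P₁V₁) = 1.559.
Path (b) adiabatic: W = P₁V₁(1 − (V₁/V₂)^(γ−1))/(γ−1) → W_b/(P₁V₁) = 0.7831.
W_a / W_b = 1.559 / 0.7831 = 1.99.

W_a / W_b ≈ 1.99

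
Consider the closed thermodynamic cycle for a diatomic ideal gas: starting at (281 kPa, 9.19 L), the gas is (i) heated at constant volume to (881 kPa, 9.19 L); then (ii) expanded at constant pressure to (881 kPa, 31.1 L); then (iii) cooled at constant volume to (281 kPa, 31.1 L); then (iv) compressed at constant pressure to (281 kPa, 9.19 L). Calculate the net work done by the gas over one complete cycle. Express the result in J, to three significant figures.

W_net ≈ 13100 J

Constant-volume legs do no work.
W(ii) = (881)(31.1 − 9.19) = 19303 J; W(iv) = (281)(9.19 − 31.1) = -6157 J.
W_net = 19303 − 6157 = 13146 J (the clockwise enclosed area).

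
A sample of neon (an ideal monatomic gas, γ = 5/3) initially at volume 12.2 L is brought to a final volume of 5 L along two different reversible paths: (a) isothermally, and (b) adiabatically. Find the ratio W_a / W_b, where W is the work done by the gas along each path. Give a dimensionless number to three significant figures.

Path (a) isothermal: W = P₁V₁ ln(V₂/V₁) → W_a/(P₁V₁) = -0.892.
Path (b) adiabatic: W = P₁V₁(1 − (V₁/V₂)^(γ−1))/(γ−1) → W_b/(P₁V₁) = -1.219.
W_a / W_b = -0.892 / -1.219 = 0.732.

W_a / W_b ≈ 0.732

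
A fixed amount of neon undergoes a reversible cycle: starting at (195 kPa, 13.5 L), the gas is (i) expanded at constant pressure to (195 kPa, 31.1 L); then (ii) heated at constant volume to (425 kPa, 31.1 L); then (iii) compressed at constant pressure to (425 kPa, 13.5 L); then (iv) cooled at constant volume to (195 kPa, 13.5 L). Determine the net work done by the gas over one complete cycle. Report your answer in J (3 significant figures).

Constant-volume legs do no work.
W(i) = (195)(31.1 − 13.5) = 3432 J; W(iii) = (425)(13.5 − 31.1) = -7480 J.
W_net = 3432 − 7480 = -4048 J (the counter-clockwise enclosed area).

W_net ≈ -4050 J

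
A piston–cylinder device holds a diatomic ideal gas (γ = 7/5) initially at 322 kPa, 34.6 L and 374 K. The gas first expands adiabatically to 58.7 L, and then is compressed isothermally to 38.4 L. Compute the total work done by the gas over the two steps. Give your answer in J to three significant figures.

W_total ≈ 1480 J

Step 1 (adiabatic): W = (P₁V₁ − P₂V₂)/(γ−1) = (11141 − 9018)/0.4 = 5308 J.
After step 1: P = 153.6 kPa, V = 58.7 L, T = 302.7 K.
Step 2 (isothermal): W = P₁V₁ ln(V₂/V₁) = (9018) ln(38.4/58.7) = -3827 J.
W_total = 5308 − 3827 = 1481 J.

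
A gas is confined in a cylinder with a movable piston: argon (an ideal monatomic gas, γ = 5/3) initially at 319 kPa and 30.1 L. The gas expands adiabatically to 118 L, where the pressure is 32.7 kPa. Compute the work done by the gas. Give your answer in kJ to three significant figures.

Adiabatic: W = (P₁V₁ − P₂V₂)/(γ − 1) with γ = 5/3.
P₁V₁ = 9602 J, P₂V₂ = 3859 J.
W = (9602 − 3859) / 0.6667 = 8615 J.

W ≈ 8.61 kJ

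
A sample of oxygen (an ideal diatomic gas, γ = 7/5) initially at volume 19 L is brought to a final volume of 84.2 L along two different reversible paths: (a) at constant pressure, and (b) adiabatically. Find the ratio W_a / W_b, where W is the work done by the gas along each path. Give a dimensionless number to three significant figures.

W_a / W_b ≈ 3.06

Path (a) isobaric: W = P₁(V₂ − V₁) → W_a/(P₁V₁) = 3.432.
Path (b) adiabatic: W = P₁V₁(1 − (V₁/V₂)^(γ−1))/(γ−1) → W_b/(P₁V₁) = 1.122.
W_a / W_b = 3.432 / 1.122 = 3.059.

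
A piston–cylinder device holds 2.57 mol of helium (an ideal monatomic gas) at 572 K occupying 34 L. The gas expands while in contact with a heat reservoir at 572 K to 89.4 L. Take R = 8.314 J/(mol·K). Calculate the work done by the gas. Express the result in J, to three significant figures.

Isothermal: W = nRT ln(V₂/V₁).
W = (2.57)(8.314)(572) × ln(89.4/34)
  = 12222 × 0.9668
W_by_gas = 11816 J.

W ≈ 11800 J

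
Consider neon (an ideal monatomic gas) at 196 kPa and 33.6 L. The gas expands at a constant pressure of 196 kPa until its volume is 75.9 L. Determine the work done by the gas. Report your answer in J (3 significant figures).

W ≈ 8290 J

Isobaric: W = P ΔV.
W = (196 kPa)(75.9 − 33.6 L) = (196)(42.3) = 8291 J.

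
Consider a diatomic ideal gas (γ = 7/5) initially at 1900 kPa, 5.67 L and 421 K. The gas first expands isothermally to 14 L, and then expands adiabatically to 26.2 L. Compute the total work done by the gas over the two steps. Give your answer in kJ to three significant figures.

Step 1 (isothermal): W = P₁V₁ ln(V₂/V₁) = (10773) ln(14/5.67) = 9737 J.
After step 1: P = 769.5 kPa, V = 14 L, T = 421 K.
Step 2 (adiabatic): W = (P₁V₁ − P₂V₂)/(γ−1) = (10773 − 8384)/0.4 = 5972 J.
W_total = 9737 + 5972 = 15709 J.

W_total ≈ 15.7 kJ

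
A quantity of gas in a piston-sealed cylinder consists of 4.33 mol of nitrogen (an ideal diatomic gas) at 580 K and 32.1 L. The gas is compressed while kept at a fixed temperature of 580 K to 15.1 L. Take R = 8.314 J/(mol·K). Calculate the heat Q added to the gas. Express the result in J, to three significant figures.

Q ≈ -15700 J

Isothermal ⇒ ΔU = 0, so Q = W = nRT ln(V₂/V₁).
Q = (4.33)(8.314)(580) ln(15.1/32.1) = 20880 × -0.7542 = -15747 J.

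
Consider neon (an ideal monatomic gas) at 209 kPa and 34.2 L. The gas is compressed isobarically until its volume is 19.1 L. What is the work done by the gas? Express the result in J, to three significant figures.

Isobaric: W = P ΔV.
W = (209 kPa)(19.1 − 34.2 L) = (209)(-15.1) = -3156 J.

W ≈ -3160 J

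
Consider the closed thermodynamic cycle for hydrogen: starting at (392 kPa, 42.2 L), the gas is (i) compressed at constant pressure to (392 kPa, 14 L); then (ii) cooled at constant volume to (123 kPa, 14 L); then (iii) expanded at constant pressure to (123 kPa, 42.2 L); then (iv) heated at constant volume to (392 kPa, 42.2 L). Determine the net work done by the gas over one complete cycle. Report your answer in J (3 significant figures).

W_net ≈ -7590 J

Constant-volume legs do no work.
W(i) = (392)(14 − 42.2) = -11054 J; W(iii) = (123)(42.2 − 14) = 3469 J.
W_net = -11054 + 3469 = -7586 J (the counter-clockwise enclosed area).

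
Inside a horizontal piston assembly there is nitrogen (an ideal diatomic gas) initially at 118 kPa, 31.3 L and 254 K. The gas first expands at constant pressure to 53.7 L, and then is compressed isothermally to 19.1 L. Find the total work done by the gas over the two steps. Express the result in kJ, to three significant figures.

W_total ≈ -3.91 kJ

Step 1 (isobaric): W = PΔV = (118 kPa)(53.7 − 31.3 L) = 2643 J.
After step 1: P = 118 kPa, V = 53.7 L, T = 435.8 K.
Step 2 (isothermal): W = P₁V₁ ln(V₂/V₁) = (6337) ln(19.1/53.7) = -6550 J.
W_total = 2643 − 6550 = -3907 J.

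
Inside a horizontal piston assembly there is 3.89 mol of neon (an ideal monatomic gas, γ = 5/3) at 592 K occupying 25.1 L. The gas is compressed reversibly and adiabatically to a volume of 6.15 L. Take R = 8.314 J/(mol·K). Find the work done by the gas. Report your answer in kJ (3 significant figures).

Adiabatic: TV^(γ−1) = const with γ = 5/3.
T₂ = T₁ (V₁/V₂)^(γ−1) = 592 × (25.1/6.15)^0.667 = 592 × 2.554 = 1512 K.
W_by = nCᵥ(T₁ − T₂) = (3.89)(12.47)(592 − 1512) = -44626 J.

W ≈ -44.6 kJ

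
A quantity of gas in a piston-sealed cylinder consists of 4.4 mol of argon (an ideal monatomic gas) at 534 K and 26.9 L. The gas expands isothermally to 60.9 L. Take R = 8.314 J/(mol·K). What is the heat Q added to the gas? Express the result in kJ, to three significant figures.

Isothermal ⇒ ΔU = 0, so Q = W = nRT ln(V₂/V₁).
Q = (4.4)(8.314)(534) ln(60.9/26.9) = 19535 × 0.8171 = 15962 J.

Q ≈ 16.0 kJ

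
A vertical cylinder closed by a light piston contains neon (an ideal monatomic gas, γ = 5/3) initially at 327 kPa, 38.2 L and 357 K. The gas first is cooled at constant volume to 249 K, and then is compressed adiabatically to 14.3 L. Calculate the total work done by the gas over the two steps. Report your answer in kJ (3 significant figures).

W_total ≈ -12.1 kJ

Step 1 (isochoric): W = 0 (constant volume).
After step 1: P = 228.1 kPa (V unchanged).
Step 2 (adiabatic): W = (P₁V₁ − P₂V₂)/(γ−1) = (8712 − 16774)/0.667 = -12092 J.
W_total = 0 − 12092 = -12092 J.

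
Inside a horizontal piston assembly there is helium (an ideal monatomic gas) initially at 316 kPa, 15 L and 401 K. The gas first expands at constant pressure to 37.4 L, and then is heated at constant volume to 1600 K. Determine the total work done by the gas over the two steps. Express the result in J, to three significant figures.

W_total ≈ 7080 J

Step 1 (isobaric): W = PΔV = (316 kPa)(37.4 − 15 L) = 7078 J.
Step 2 (isochoric): W = 0 (constant volume).
W_total = 7078 + 0 = 7078 J.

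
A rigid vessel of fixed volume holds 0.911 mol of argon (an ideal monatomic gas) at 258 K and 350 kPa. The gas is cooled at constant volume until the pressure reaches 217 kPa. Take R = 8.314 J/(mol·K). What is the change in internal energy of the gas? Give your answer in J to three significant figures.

Constant volume ⇒ W = 0, so Q = ΔU = nCᵥΔT with Cᵥ = 3R/2 = 12.47 J/(mol·K).
At constant V, T₂/T₁ = P₂/P₁ ⇒ ΔT = T₁(P₂/P₁ − 1) = 258·(217/350 − 1) = -98.04 K.
ΔU = (0.911)(12.47)(-98.04) = -1114 J.

ΔU ≈ -1110 J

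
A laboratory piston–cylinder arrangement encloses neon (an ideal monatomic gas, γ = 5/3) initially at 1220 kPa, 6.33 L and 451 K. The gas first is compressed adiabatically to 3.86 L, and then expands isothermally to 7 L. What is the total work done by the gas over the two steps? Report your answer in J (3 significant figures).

W_total ≈ 1870 J

Step 1 (adiabatic): W = (P₁V₁ − P₂V₂)/(γ−1) = (7723 − 10739)/0.667 = -4525 J.
After step 1: P = 2782 kPa, V = 3.86 L, T = 627.2 K.
Step 2 (isothermal): W = P₁V₁ ln(V₂/V₁) = (10739) ln(7/3.86) = 6392 J.
W_total = -4525 + 6392 = 1867 J.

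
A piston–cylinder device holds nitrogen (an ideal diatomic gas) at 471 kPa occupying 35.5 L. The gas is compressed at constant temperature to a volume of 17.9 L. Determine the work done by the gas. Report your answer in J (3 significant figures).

Isothermal: W = nRT ln(V₂/V₁) = P₁V₁ ln(V₂/V₁).
P₁V₁ = (471 kPa)(35.5 L) = 16720 J.
W = 16720 × ln(17.9/35.5) = 16720 × -0.6847
W_by_gas = -11449 J.

W ≈ -11400 J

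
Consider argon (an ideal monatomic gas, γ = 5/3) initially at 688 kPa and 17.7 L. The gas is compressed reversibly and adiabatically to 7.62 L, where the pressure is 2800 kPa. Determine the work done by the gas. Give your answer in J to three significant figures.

W ≈ -13700 J

Adiabatic: W = (P₁V₁ − P₂V₂)/(γ − 1) with γ = 5/3.
P₁V₁ = 12178 J, P₂V₂ = 21336 J.
W = (12178 − 21336) / 0.6667 = -13738 J.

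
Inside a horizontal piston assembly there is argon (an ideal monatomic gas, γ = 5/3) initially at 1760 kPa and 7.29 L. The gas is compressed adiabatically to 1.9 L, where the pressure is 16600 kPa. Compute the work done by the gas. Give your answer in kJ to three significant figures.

Adiabatic: W = (P₁V₁ − P₂V₂)/(γ − 1) with γ = 5/3.
P₁V₁ = 12830 J, P₂V₂ = 31540 J.
W = (12830 − 31540) / 0.6667 = -28064 J.

W ≈ -28.1 kJ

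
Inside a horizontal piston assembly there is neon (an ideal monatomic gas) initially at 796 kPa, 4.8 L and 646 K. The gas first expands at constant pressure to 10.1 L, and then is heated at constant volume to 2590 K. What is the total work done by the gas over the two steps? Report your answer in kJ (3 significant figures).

Step 1 (isobaric): W = PΔV = (796 kPa)(10.1 − 4.8 L) = 4219 J.
Step 2 (isochoric): W = 0 (constant volume).
W_total = 4219 + 0 = 4219 J.

W_total ≈ 4.22 kJ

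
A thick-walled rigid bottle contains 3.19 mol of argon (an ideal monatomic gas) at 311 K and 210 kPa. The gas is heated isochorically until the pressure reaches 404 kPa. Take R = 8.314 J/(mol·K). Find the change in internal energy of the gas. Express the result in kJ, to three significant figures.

ΔU ≈ 11.4 kJ

Constant volume ⇒ W = 0, so Q = ΔU = nCᵥΔT with Cᵥ = 3R/2 = 12.47 J/(mol·K).
At constant V, T₂/T₁ = P₂/P₁ ⇒ ΔT = T₁(P₂/P₁ − 1) = 311·(404/210 − 1) = 287.3 K.
ΔU = (3.19)(12.47)(287.3) = 11430 J.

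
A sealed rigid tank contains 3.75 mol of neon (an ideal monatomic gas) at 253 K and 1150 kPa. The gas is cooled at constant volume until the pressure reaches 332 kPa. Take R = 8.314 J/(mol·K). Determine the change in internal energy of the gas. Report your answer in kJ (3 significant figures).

ΔU ≈ -8.42 kJ

Constant volume ⇒ W = 0, so Q = ΔU = nCᵥΔT with Cᵥ = 3R/2 = 12.47 J/(mol·K).
At constant V, T₂/T₁ = P₂/P₁ ⇒ ΔT = T₁(P₂/P₁ − 1) = 253·(332/1150 − 1) = -180 K.
ΔU = (3.75)(12.47)(-180) = -8416 J.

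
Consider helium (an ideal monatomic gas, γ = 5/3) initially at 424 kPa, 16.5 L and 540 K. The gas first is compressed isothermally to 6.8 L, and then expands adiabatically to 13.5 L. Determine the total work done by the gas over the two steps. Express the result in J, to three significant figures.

W_total ≈ -2350 J

Step 1 (isothermal): W = P₁V₁ ln(V₂/V₁) = (6996) ln(6.8/16.5) = -6202 J.
After step 1: P = 1029 kPa, V = 6.8 L, T = 540 K.
Step 2 (adiabatic): W = (P₁V₁ − P₂V₂)/(γ−1) = (6996 − 4429)/0.667 = 3851 J.
W_total = -6202 + 3851 = -2351 J.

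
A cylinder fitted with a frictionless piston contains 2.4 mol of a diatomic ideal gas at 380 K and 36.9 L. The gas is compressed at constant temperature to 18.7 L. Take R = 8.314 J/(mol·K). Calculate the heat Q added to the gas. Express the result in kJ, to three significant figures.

Isothermal ⇒ ΔU = 0, so Q = W = nRT ln(V₂/V₁).
Q = (2.4)(8.314)(380) ln(18.7/36.9) = 7582 × -0.6797 = -5154 J.

Q ≈ -5.15 kJ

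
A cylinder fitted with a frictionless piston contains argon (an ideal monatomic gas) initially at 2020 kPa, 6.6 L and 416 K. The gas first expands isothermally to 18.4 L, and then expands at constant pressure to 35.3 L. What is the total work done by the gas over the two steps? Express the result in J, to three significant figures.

W_total ≈ 25900 J

Step 1 (isothermal): W = P₁V₁ ln(V₂/V₁) = (13332) ln(18.4/6.6) = 13669 J.
After step 1: P = 724.6 kPa, V = 18.4 L, T = 416 K.
Step 2 (isobaric): W = PΔV = (724.6 kPa)(35.3 − 18.4 L) = 12245 J.
W_total = 13669 + 12245 = 25914 J.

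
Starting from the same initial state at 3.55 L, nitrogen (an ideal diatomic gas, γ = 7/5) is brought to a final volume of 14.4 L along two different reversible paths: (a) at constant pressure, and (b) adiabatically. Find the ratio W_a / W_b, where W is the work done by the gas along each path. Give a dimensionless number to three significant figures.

W_a / W_b ≈ 2.85

Path (a) isobaric: W = P₁(V₂ − V₁) → W_a/(P₁V₁) = 3.056.
Path (b) adiabatic: W = P₁V₁(1 − (V₁/V₂)^(γ−1))/(γ−1) → W_b/(P₁V₁) = 1.072.
W_a / W_b = 3.056 / 1.072 = 2.851.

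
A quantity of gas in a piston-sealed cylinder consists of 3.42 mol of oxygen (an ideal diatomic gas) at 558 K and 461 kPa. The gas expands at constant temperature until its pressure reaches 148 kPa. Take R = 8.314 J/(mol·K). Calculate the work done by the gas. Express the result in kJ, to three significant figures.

W ≈ 18.0 kJ

Isothermal process: W = nRT ln(V₂/V₁) = nRT ln(P₁/P₂).
W = (3.42)(8.314)(558) × ln(461/148)
  = 15866 × ln(3.115) = 15866 × 1.136
W_by_gas = 18027 J.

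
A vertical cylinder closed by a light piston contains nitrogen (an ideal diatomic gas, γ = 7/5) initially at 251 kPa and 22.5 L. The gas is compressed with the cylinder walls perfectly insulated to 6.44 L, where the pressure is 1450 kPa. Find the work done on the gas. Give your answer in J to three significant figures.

Adiabatic: W = (P₁V₁ − P₂V₂)/(γ − 1) with γ = 7/5.
P₁V₁ = 5648 J, P₂V₂ = 9338 J.
W = (5648 − 9338) / 0.4 = -9226 J.
Work on gas = −W_by = 9226 J.

W ≈ 9230 J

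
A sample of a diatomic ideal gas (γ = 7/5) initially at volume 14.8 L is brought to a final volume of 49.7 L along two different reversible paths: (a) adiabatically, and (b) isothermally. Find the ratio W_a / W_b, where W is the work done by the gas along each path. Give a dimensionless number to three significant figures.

Path (a) adiabatic: W = P₁V₁(1 − (V₁/V₂)^(γ−1))/(γ−1) → W_a/(P₁V₁) = 0.9601.
Path (b) isothermal: W = P₁V₁ ln(V₂/V₁) → W_b/(P₁V₁) = 1.211.
W_a / W_b = 0.9601 / 1.211 = 0.7925.

W_a / W_b ≈ 0.793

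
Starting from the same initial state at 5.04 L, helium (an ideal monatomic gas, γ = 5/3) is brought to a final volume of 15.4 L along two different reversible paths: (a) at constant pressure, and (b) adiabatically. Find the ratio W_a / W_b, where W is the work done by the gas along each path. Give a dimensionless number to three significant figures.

W_a / W_b ≈ 2.61

Path (a) isobaric: W = P₁(V₂ − V₁) → W_a/(P₁V₁) = 2.056.
Path (b) adiabatic: W = P₁V₁(1 − (V₁/V₂)^(γ−1))/(γ−1) → W_b/(P₁V₁) = 0.7876.
W_a / W_b = 2.056 / 0.7876 = 2.61.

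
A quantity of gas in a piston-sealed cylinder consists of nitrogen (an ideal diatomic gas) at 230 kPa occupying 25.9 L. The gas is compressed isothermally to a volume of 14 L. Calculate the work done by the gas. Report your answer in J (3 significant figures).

W ≈ -3660 J

Isothermal: W = nRT ln(V₂/V₁) = P₁V₁ ln(V₂/V₁).
P₁V₁ = (230 kPa)(25.9 L) = 5957 J.
W = 5957 × ln(14/25.9) = 5957 × -0.6152
W_by_gas = -3665 J.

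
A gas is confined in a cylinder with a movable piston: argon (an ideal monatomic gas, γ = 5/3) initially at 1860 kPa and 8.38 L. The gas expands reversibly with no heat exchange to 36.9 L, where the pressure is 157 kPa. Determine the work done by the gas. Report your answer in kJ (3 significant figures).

Adiabatic: W = (P₁V₁ − P₂V₂)/(γ − 1) with γ = 5/3.
P₁V₁ = 15587 J, P₂V₂ = 5793 J.
W = (15587 − 5793) / 0.6667 = 14690 J.

W ≈ 14.7 kJ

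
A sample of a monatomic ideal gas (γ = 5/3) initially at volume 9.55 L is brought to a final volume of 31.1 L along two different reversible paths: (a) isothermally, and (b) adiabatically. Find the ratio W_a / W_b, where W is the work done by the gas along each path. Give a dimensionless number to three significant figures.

Path (a) isothermal: W = P₁V₁ ln(V₂/V₁) → W_a/(P₁V₁) = 1.181.
Path (b) adiabatic: W = P₁V₁(1 − (V₁/V₂)^(γ−1))/(γ−1) → W_b/(P₁V₁) = 0.8173.
W_a / W_b = 1.181 / 0.8173 = 1.445.

W_a / W_b ≈ 1.44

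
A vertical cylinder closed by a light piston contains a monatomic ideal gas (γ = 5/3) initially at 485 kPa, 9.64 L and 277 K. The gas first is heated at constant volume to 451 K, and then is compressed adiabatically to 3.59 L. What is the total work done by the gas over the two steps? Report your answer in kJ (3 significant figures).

W_total ≈ -10.6 kJ

Step 1 (isochoric): W = 0 (constant volume).
After step 1: P = 789.7 kPa (V unchanged).
Step 2 (adiabatic): W = (P₁V₁ − P₂V₂)/(γ−1) = (7612 − 14706)/0.667 = -10641 J.
W_total = 0 − 10641 = -10641 J.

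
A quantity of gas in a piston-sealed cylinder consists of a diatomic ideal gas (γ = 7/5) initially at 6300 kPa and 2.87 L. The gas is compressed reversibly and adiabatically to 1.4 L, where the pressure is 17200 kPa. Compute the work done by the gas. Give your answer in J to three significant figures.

Adiabatic: W = (P₁V₁ − P₂V₂)/(γ − 1) with γ = 7/5.
P₁V₁ = 18081 J, P₂V₂ = 24080 J.
W = (18081 − 24080) / 0.4 = -14998 J.

W ≈ -15000 J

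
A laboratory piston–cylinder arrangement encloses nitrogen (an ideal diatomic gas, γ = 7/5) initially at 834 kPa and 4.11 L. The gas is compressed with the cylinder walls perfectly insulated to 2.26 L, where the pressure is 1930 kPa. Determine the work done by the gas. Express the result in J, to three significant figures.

W ≈ -2340 J

Adiabatic: W = (P₁V₁ − P₂V₂)/(γ − 1) with γ = 7/5.
P₁V₁ = 3428 J, P₂V₂ = 4362 J.
W = (3428 − 4362) / 0.4 = -2335 J.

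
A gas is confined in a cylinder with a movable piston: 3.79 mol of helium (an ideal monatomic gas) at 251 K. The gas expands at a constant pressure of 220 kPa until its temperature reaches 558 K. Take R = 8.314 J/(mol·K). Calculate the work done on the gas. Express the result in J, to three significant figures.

W ≈ -9670 J

Isobaric: W = P ΔV = nR ΔT.
W = (3.79)(8.314)(558 − 251) = 9674 J.
Work on gas = −W_by = -9674 J.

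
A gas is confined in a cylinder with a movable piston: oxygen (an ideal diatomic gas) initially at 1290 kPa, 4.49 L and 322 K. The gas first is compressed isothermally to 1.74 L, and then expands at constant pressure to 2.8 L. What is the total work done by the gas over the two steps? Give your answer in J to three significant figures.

Step 1 (isothermal): W = P₁V₁ ln(V₂/V₁) = (5792) ln(1.74/4.49) = -5491 J.
After step 1: P = 3329 kPa, V = 1.74 L, T = 322 K.
Step 2 (isobaric): W = PΔV = (3329 kPa)(2.8 − 1.74 L) = 3529 J.
W_total = -5491 + 3529 = -1962 J.

W_total ≈ -1960 J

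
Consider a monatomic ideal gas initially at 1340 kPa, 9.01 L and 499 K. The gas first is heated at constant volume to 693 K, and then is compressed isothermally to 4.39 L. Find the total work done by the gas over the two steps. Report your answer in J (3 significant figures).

W_total ≈ -12100 J

Step 1 (isochoric): W = 0 (constant volume).
After step 1: P = 1861 kPa (V unchanged).
Step 2 (isothermal): W = P₁V₁ ln(V₂/V₁) = (16767) ln(4.39/9.01) = -12056 J.
W_total = 0 − 12056 = -12056 J.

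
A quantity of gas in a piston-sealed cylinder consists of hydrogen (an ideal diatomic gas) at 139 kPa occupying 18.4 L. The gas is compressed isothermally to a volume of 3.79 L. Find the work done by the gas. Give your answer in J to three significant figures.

W ≈ -4040 J

Isothermal: W = nRT ln(V₂/V₁) = P₁V₁ ln(V₂/V₁).
P₁V₁ = (139 kPa)(18.4 L) = 2558 J.
W = 2558 × ln(3.79/18.4) = 2558 × -1.58
W_by_gas = -4041 J.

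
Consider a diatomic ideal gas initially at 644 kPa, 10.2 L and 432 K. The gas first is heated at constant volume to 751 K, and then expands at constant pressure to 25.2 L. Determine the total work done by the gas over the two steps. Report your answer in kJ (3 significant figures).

W_total ≈ 16.8 kJ

Step 1 (isochoric): W = 0 (constant volume).
After step 1: P = 1120 kPa (V unchanged).
Step 2 (isobaric): W = PΔV = (1120 kPa)(25.2 − 10.2 L) = 16793 J.
W_total = 0 + 16793 = 16793 J.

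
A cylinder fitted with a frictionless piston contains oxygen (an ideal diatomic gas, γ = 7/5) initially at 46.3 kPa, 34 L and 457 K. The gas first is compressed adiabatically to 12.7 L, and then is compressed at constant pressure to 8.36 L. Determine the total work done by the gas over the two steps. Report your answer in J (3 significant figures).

W_total ≈ -2700 J

Step 1 (adiabatic): W = (P₁V₁ − P₂V₂)/(γ−1) = (1574 − 2334)/0.4 = -1900 J.
After step 1: P = 183.8 kPa, V = 12.7 L, T = 677.6 K.
Step 2 (isobaric): W = PΔV = (183.8 kPa)(8.36 − 12.7 L) = -797.7 J.
W_total = -1900 − 797.7 = -2698 J.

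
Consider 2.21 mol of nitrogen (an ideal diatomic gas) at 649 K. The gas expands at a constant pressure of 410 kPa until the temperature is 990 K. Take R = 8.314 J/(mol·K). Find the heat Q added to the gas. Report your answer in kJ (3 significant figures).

Q ≈ 21.9 kJ

Isobaric: W = nRΔT = (2.21)(8.314)(341) = 6266 J.
ΔU = nCᵥΔT with Cᵥ = 5R/2: ΔU = (2.21)(20.79)(341) = 15664 J.
Q = ΔU + W = 15664 + 6266 = 21929 J.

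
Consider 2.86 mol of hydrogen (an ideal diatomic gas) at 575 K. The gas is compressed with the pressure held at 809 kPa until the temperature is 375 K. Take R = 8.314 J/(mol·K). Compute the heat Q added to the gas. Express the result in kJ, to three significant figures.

Isobaric: W = nRΔT = (2.86)(8.314)(-200) = -4756 J.
ΔU = nCᵥΔT with Cᵥ = 5R/2: ΔU = (2.86)(20.79)(-200) = -11889 J.
Q = ΔU + W = -11889 − 4756 = -16645 J.

Q ≈ -16.6 kJ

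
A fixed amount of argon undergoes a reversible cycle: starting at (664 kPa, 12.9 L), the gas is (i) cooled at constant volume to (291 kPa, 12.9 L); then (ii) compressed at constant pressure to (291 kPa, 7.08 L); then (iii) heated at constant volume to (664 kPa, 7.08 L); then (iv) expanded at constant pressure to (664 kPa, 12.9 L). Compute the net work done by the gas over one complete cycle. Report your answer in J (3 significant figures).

W_net ≈ 2170 J

Constant-volume legs do no work.
W(ii) = (291)(7.08 − 12.9) = -1694 J; W(iv) = (664)(12.9 − 7.08) = 3864 J.
W_net = -1694 + 3864 = 2171 J (the clockwise enclosed area).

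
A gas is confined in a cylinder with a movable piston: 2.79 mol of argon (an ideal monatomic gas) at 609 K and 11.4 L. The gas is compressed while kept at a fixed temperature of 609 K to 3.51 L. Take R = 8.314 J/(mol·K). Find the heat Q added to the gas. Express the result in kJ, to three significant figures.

Isothermal ⇒ ΔU = 0, so Q = W = nRT ln(V₂/V₁).
Q = (2.79)(8.314)(609) ln(3.51/11.4) = 14126 × -1.178 = -16641 J.

Q ≈ -16.6 kJ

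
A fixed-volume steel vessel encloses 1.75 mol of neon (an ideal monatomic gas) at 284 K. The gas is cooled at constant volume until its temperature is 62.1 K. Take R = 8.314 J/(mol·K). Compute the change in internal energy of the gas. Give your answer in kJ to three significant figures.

Constant volume ⇒ W = 0, so Q = ΔU = nCᵥΔT with Cᵥ = 3R/2 = 12.47 J/(mol·K).
ΔU = (1.75)(12.47)(62.1 − 284) = -4843 J.

ΔU ≈ -4.84 kJ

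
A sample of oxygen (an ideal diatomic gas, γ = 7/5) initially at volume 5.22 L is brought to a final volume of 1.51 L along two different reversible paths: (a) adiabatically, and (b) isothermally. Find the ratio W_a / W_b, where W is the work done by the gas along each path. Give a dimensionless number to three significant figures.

Path (a) adiabatic: W = P₁V₁(1 − (V₁/V₂)^(γ−1))/(γ−1) → W_a/(P₁V₁) = -1.606.
Path (b) isothermal: W = P₁V₁ ln(V₂/V₁) → W_b/(P₁V₁) = -1.24.
W_a / W_b = -1.606 / -1.24 = 1.295.

W_a / W_b ≈ 1.29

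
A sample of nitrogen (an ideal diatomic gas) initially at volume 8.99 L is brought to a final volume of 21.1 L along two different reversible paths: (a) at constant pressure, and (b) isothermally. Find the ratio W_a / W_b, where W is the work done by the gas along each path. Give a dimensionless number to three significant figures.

Path (a) isobaric: W = P₁(V₂ − V₁) → W_a/(P₁V₁) = 1.347.
Path (b) isothermal: W = P₁V₁ ln(V₂/V₁) → W_b/(P₁V₁) = 0.8532.
W_a / W_b = 1.347 / 0.8532 = 1.579.

W_a / W_b ≈ 1.58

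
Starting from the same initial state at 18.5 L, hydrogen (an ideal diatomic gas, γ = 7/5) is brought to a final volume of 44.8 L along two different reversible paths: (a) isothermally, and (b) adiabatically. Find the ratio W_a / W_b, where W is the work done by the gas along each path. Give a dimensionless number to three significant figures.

Path (a) isothermal: W = P₁V₁ ln(V₂/V₁) → W_a/(P₁V₁) = 0.8844.
Path (b) adiabatic: W = P₁V₁(1 − (V₁/V₂)^(γ−1))/(γ−1) → W_b/(P₁V₁) = 0.7449.
W_a / W_b = 0.8844 / 0.7449 = 1.187.

W_a / W_b ≈ 1.19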